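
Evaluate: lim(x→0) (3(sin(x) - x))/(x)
This is a 0/0 indeterminate form.

Apply L'Hôpital's rule: differentiate numerator and denominator separately.
  f(x) = -3·x + 3·sin(x)   ⇒   f'(x) = 3·cos(x) - 3
  g(x) = x   ⇒   g'(x) = 1
  lim(x→0) f'(x)/g'(x) = lim(x→0) (3·cos(x) - 3)/(1)
  = 0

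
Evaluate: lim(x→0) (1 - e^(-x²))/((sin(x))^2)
This is a 0/0 indeterminate form.

Apply L'Hôpital's rule: differentiate numerator and denominator separately.
  f(x) = 1 - e^(-x^2)   ⇒   f'(x) = 2·x·e^(-x^2)
  g(x) = sin(x)^2   ⇒   g'(x) = 2·sin(x)·cos(x)
  lim(x→0) f'(x)/g'(x) = lim(x→0) (2·x·e^(-x^2))/(2·sin(x)·cos(x))
  = 1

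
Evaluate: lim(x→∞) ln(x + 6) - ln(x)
This is an ∞-∞ indeterminate form.

Combine fractions or rationalize to convert ∞-∞ to 0/0 form:
  lim(x→∞) ln(x + 6) - ln(x) = 0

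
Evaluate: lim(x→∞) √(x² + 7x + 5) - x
This is an ∞-∞ indeterminate form.

Combine fractions or rationalize to convert ∞-∞ to 0/0 form:
  lim(x→∞) √(x² + 7x + 5) - x = 7/2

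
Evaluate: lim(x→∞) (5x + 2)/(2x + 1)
This is an ∞/∞ indeterminate form.

Apply L'Hôpital's rule: differentiate numerator and denominator separately.
  f(x) = 5·x + 2   ⇒   f'(x) = 5
  g(x) = 2·x + 1   ⇒   g'(x) = 2
  lim(x→∞) f'(x)/g'(x) = lim(x→∞) (5)/(2)
  = 5/2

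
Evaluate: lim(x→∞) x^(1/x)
This is an exponential indeterminate form.

For exponential indeterminate forms, take the natural log:
  Let L = lim(x→∞) x^(1/x)
  Then ln(L) = lim(x→∞) [exponent × ln(base)]
  Evaluate using L'Hôpital or standard limits, then exponentiate.
  L = 1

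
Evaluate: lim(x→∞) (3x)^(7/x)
This is an exponential indeterminate form.

For exponential indeterminate forms, take the natural log:
  Let L = lim(x→∞) (3x)^(7/x)
  Then ln(L) = lim(x→∞) [exponent × ln(base)]
  Evaluate using L'Hôpital or standard limits, then exponentiate.
  L = 1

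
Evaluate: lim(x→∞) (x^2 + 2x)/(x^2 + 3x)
This is an ∞/∞ indeterminate form.

Apply L'Hôpital's rule: differentiate numerator and denominator separately.
  f(x) = x^2 + 2·x   ⇒   f'(x) = 2·x + 2
  g(x) = x^2 + 3·x   ⇒   g'(x) = 2·x + 3
  lim(x→∞) f'(x)/g'(x) = lim(x→∞) (2·x + 2)/(2·x + 3)
  = 1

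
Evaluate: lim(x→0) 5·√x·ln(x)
This is a 0·∞ indeterminate form.

Rewrite 0·∞ as a quotient (0/0 or ∞/∞ form), then apply L'Hôpital's rule:
  lim(x→0) 5·√x·ln(x) = 0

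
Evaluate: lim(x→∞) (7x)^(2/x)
This is an exponential indeterminate form.

For exponential indeterminate forms, take the natural log:
  Let L = lim(x→∞) (7x)^(2/x)
  Then ln(L) = lim(x→∞) [exponent × ln(base)]
  Evaluate using L'Hôpital or standard limits, then exponentiate.
  L = 1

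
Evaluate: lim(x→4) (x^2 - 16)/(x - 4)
This is a standard limit.

Factor or rationalize the expression:
  lim(x→4) (x^2 - 16)/(x - 4) = 8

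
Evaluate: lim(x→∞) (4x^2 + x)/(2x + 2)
This is an ∞/∞ indeterminate form.

Apply L'Hôpital's rule: differentiate numerator and denominator separately.
  f(x) = 4·x^2 + x   ⇒   f'(x) = 8·x + 1
  g(x) = 2·x + 2   ⇒   g'(x) = 2
  lim(x→∞) f'(x)/g'(x) = lim(x→∞) (8·x + 1)/(2)
  = ∞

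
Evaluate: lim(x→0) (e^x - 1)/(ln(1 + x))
This is a 0/0 indeterminate form.

Apply L'Hôpital's rule: differentiate numerator and denominator separately.
  f(x) = e^(x) - 1   ⇒   f'(x) = e^(x)
  g(x) = ln(x + 1)   ⇒   g'(x) = 1/(x + 1)
  lim(x→0) f'(x)/g'(x) = lim(x→0) (e^(x))/(1/(x + 1))
  = 1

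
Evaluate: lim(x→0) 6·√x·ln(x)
This is a 0·∞ indeterminate form.

Rewrite 0·∞ as a quotient (0/0 or ∞/∞ form), then apply L'Hôpital's rule:
  lim(x→0) 6·√x·ln(x) = 0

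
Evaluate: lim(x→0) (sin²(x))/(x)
This is a 0/0 indeterminate form.

Apply L'Hôpital's rule: differentiate numerator and denominator separately.
  f(x) = sin(x)^2   ⇒   f'(x) = 2·sin(x)·cos(x)
  g(x) = x   ⇒   g'(x) = 1
  lim(x→0) f'(x)/g'(x) = lim(x→0) (2·sin(x)·cos(x))/(1)
  = 0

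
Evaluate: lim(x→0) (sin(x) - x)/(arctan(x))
This is a 0/0 indeterminate form.

Apply L'Hôpital's rule: differentiate numerator and denominator separately.
  f(x) = -x + sin(x)   ⇒   f'(x) = cos(x) - 1
  g(x) = atan(x)   ⇒   g'(x) = 1/(x^2 + 1)
  lim(x→0) f'(x)/g'(x) = lim(x→0) (cos(x) - 1)/(1/(x^2 + 1))
  = 0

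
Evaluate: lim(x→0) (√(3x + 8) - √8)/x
This is a standard limit.

Factor or rationalize the expression:
  lim(x→0) (√(3x + 8) - √8)/x = 3·sqrt(2)/8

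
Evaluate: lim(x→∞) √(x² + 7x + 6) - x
This is an ∞-∞ indeterminate form.

Combine fractions or rationalize to convert ∞-∞ to 0/0 form:
  lim(x→∞) √(x² + 7x + 6) - x = 7/2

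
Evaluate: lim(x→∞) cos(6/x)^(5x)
This is an exponential indeterminate form.

For exponential indeterminate forms, take the natural log:
  Let L = lim(x→∞) cos(6/x)^(5x)
  Then ln(L) = lim(x→∞) [exponent × ln(base)]
  Evaluate using L'Hôpital or standard limits, then exponentiate.
  L = 1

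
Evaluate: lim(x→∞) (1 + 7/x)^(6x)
This is an exponential indeterminate form.

For exponential indeterminate forms, take the natural log:
  Let L = lim(x→∞) (1 + 7/x)^(6x)
  Then ln(L) = lim(x→∞) [exponent × ln(base)]
  Evaluate using L'Hôpital or standard limits, then exponentiate.
  L = e^(42)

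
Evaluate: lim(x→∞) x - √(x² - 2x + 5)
This is an ∞-∞ indeterminate form.

Combine fractions or rationalize to convert ∞-∞ to 0/0 form:
  lim(x→∞) x - √(x² - 2x + 5) = 1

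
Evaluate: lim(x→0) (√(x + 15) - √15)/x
This is a standard limit.

Factor or rationalize the expression:
  lim(x→0) (√(x + 15) - √15)/x = sqrt(15)/30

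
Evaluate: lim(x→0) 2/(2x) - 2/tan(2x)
This is an ∞-∞ indeterminate form.

Combine fractions or rationalize to convert ∞-∞ to 0/0 form:
  lim(x→0) 2/(2x) - 2/tan(2x) = 0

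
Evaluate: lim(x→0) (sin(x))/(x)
This is a 0/0 indeterminate form.

Apply L'Hôpital's rule: differentiate numerator and denominator separately.
  f(x) = sin(x)   ⇒   f'(x) = cos(x)
  g(x) = x   ⇒   g'(x) = 1
  lim(x→0) f'(x)/g'(x) = lim(x→0) (cos(x))/(1)
  = 1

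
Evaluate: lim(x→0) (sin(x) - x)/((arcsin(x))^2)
This is a 0/0 indeterminate form.

Apply L'Hôpital's rule: differentiate numerator and denominator separately.
  f(x) = -x + sin(x)   ⇒   f'(x) = cos(x) - 1
  g(x) = asin(x)^2   ⇒   g'(x) = 2·asin(x)/sqrt(1 - x^2)
  lim(x→0) f'(x)/g'(x) = lim(x→0) (cos(x) - 1)/(2·asin(x)/sqrt(1 - x^2))
  = 0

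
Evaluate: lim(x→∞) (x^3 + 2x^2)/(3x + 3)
This is an ∞/∞ indeterminate form.

Apply L'Hôpital's rule: differentiate numerator and denominator separately.
  f(x) = x^3 + 2·x^2   ⇒   f'(x) = 3·x^2 + 4·x
  g(x) = 3·x + 3   ⇒   g'(x) = 3
  lim(x→∞) f'(x)/g'(x) = lim(x→∞) (3·x^2 + 4·x)/(3)
  = ∞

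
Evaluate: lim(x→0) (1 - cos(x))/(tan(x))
This is a 0/0 indeterminate form.

Apply L'Hôpital's rule: differentiate numerator and denominator separately.
  f(x) = 1 - cos(x)   ⇒   f'(x) = sin(x)
  g(x) = tan(x)   ⇒   g'(x) = tan(x)^2 + 1
  lim(x→0) f'(x)/g'(x) = lim(x→0) (sin(x))/(tan(x)^2 + 1)
  = 0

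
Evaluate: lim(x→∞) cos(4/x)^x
This is an exponential indeterminate form.

For exponential indeterminate forms, take the natural log:
  Let L = lim(x→∞) cos(4/x)^x
  Then ln(L) = lim(x→∞) [exponent × ln(base)]
  Evaluate using L'Hôpital or standard limits, then exponentiate.
  L = 1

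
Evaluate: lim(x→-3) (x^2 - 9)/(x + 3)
This is a standard limit.

Factor or rationalize the expression:
  lim(x→-3) (x^2 - 9)/(x + 3) = -6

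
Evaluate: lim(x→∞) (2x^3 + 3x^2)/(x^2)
This is an ∞/∞ indeterminate form.

Apply L'Hôpital's rule: differentiate numerator and denominator separately.
  f(x) = 2·x^3 + 3·x^2   ⇒   f'(x) = 6·x^2 + 6·x
  g(x) = x^2   ⇒   g'(x) = 2·x
  lim(x→∞) f'(x)/g'(x) = lim(x→∞) (6·x^2 + 6·x)/(2·x)
  = ∞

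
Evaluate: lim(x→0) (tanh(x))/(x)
This is a 0/0 indeterminate form.

Apply L'Hôpital's rule: differentiate numerator and denominator separately.
  f(x) = tanh(x)   ⇒   f'(x) = 1 - tanh(x)^2
  g(x) = x   ⇒   g'(x) = 1
  lim(x→0) f'(x)/g'(x) = lim(x→0) (1 - tanh(x)^2)/(1)
  = 1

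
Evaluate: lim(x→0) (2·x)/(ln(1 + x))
This is a 0/0 indeterminate form.

Apply L'Hôpital's rule: differentiate numerator and denominator separately.
  f(x) = 2·x   ⇒   f'(x) = 2
  g(x) = ln(x + 1)   ⇒   g'(x) = 1/(x + 1)
  lim(x→0) f'(x)/g'(x) = lim(x→0) (2)/(1/(x + 1))
  = 2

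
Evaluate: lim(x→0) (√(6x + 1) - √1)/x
This is a standard limit.

Factor or rationalize the expression:
  lim(x→0) (√(6x + 1) - √1)/x = 3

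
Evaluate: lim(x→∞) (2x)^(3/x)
This is an exponential indeterminate form.

For exponential indeterminate forms, take the natural log:
  Let L = lim(x→∞) (2x)^(3/x)
  Then ln(L) = lim(x→∞) [exponent × ln(base)]
  Evaluate using L'Hôpital or standard limits, then exponentiate.
  L = 1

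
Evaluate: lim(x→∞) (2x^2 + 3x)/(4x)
This is an ∞/∞ indeterminate form.

Apply L'Hôpital's rule: differentiate numerator and denominator separately.
  f(x) = 2·x^2 + 3·x   ⇒   f'(x) = 4·x + 3
  g(x) = 4·x   ⇒   g'(x) = 4
  lim(x→∞) f'(x)/g'(x) = lim(x→∞) (4·x + 3)/(4)
  = ∞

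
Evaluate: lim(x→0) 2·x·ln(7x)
This is a 0·∞ indeterminate form.

Rewrite 0·∞ as a quotient (0/0 or ∞/∞ form), then apply L'Hôpital's rule:
  lim(x→0) 2·x·ln(7x) = 0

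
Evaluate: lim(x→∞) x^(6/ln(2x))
This is an exponential indeterminate form.

For exponential indeterminate forms, take the natural log:
  Let L = lim(x→∞) x^(6/ln(2x))
  Then ln(L) = lim(x→∞) [exponent × ln(base)]
  Evaluate using L'Hôpital or standard limits, then exponentiate.
  L = e^(6)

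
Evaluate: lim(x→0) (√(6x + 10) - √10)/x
This is a standard limit.

Factor or rationalize the expression:
  lim(x→0) (√(6x + 10) - √10)/x = 3·sqrt(10)/10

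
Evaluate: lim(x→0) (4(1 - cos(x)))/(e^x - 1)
This is a 0/0 indeterminate form.

Apply L'Hôpital's rule: differentiate numerator and denominator separately.
  f(x) = 4 - 4·cos(x)   ⇒   f'(x) = 4·sin(x)
  g(x) = e^(x) - 1   ⇒   g'(x) = e^(x)
  lim(x→0) f'(x)/g'(x) = lim(x→0) (4·sin(x))/(e^(x))
  = 0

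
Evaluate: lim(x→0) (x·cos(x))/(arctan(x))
This is a 0/0 indeterminate form.

Apply L'Hôpital's rule: differentiate numerator and denominator separately.
  f(x) = x·cos(x)   ⇒   f'(x) = -x·sin(x) + cos(x)
  g(x) = atan(x)   ⇒   g'(x) = 1/(x^2 + 1)
  lim(x→0) f'(x)/g'(x) = lim(x→0) (-x·sin(x) + cos(x))/(1/(x^2 + 1))
  = 1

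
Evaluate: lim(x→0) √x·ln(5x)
This is a 0·∞ indeterminate form.

Rewrite 0·∞ as a quotient (0/0 or ∞/∞ form), then apply L'Hôpital's rule:
  lim(x→0) √x·ln(5x) = 0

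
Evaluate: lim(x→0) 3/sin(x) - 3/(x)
This is an ∞-∞ indeterminate form.

Combine fractions or rationalize to convert ∞-∞ to 0/0 form:
  lim(x→0) 3/sin(x) - 3/(x) = 0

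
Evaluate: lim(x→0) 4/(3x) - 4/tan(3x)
This is an ∞-∞ indeterminate form.

Combine fractions or rationalize to convert ∞-∞ to 0/0 form:
  lim(x→0) 4/(3x) - 4/tan(3x) = 0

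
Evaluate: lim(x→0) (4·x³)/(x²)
This is a 0/0 indeterminate form.

Apply L'Hôpital's rule: differentiate numerator and denominator separately.
  f(x) = 4·x^3   ⇒   f'(x) = 12·x^2
  g(x) = x^2   ⇒   g'(x) = 2·x
  lim(x→0) f'(x)/g'(x) = lim(x→0) (12·x^2)/(2·x)
  = 0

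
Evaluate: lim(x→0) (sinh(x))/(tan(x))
This is a 0/0 indeterminate form.

Apply L'Hôpital's rule: differentiate numerator and denominator separately.
  f(x) = sinh(x)   ⇒   f'(x) = cosh(x)
  g(x) = tan(x)   ⇒   g'(x) = tan(x)^2 + 1
  lim(x→0) f'(x)/g'(x) = lim(x→0) (cosh(x))/(tan(x)^2 + 1)
  = 1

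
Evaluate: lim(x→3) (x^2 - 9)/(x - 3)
This is a standard limit.

Factor or rationalize the expression:
  lim(x→3) (x^2 - 9)/(x - 3) = 6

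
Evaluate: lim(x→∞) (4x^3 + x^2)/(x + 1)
This is an ∞/∞ indeterminate form.

Apply L'Hôpital's rule: differentiate numerator and denominator separately.
  f(x) = 4·x^3 + x^2   ⇒   f'(x) = 12·x^2 + 2·x
  g(x) = x + 1   ⇒   g'(x) = 1
  lim(x→∞) f'(x)/g'(x) = lim(x→∞) (12·x^2 + 2·x)/(1)
  = ∞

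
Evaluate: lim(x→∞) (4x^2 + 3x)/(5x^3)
This is an ∞/∞ indeterminate form.

Apply L'Hôpital's rule: differentiate numerator and denominator separately.
  f(x) = 4·x^2 + 3·x   ⇒   f'(x) = 8·x + 3
  g(x) = 5·x^3   ⇒   g'(x) = 15·x^2
  lim(x→∞) f'(x)/g'(x) = lim(x→∞) (8·x + 3)/(15·x^2)
  = 0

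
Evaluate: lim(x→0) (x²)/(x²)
This is a 0/0 indeterminate form.

Apply L'Hôpital's rule: differentiate numerator and denominator separately.
  f(x) = x^2   ⇒   f'(x) = 2·x
  g(x) = x^2   ⇒   g'(x) = 2·x
  lim(x→0) f'(x)/g'(x) = lim(x→0) (2·x)/(2·x)
  = 1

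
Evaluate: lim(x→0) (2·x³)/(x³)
This is a 0/0 indeterminate form.

Apply L'Hôpital's rule: differentiate numerator and denominator separately.
  f(x) = 2·x^3   ⇒   f'(x) = 6·x^2
  g(x) = x^3   ⇒   g'(x) = 3·x^2
  lim(x→0) f'(x)/g'(x) = lim(x→0) (6·x^2)/(3·x^2)
  = 2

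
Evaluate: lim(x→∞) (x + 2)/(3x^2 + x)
This is an ∞/∞ indeterminate form.

Apply L'Hôpital's rule: differentiate numerator and denominator separately.
  f(x) = x + 2   ⇒   f'(x) = 1
  g(x) = 3·x^2 + x   ⇒   g'(x) = 6·x + 1
  lim(x→∞) f'(x)/g'(x) = lim(x→∞) (1)/(6·x + 1)
  = 0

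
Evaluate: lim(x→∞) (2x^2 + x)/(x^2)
This is an ∞/∞ indeterminate form.

Apply L'Hôpital's rule: differentiate numerator and denominator separately.
  f(x) = 2·x^2 + x   ⇒   f'(x) = 4·x + 1
  g(x) = x^2   ⇒   g'(x) = 2·x
  lim(x→∞) f'(x)/g'(x) = lim(x→∞) (4·x + 1)/(2·x)
  = 2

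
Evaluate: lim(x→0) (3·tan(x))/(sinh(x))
This is a 0/0 indeterminate form.

Apply L'Hôpital's rule: differentiate numerator and denominator separately.
  f(x) = 3·tan(x)   ⇒   f'(x) = 3·tan(x)^2 + 3
  g(x) = sinh(x)   ⇒   g'(x) = cosh(x)
  lim(x→0) f'(x)/g'(x) = lim(x→0) (3·tan(x)^2 + 3)/(cosh(x))
  = 3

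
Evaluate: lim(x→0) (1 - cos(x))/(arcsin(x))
This is a 0/0 indeterminate form.

Apply L'Hôpital's rule: differentiate numerator and denominator separately.
  f(x) = 1 - cos(x)   ⇒   f'(x) = sin(x)
  g(x) = asin(x)   ⇒   g'(x) = 1/sqrt(1 - x^2)
  lim(x→0) f'(x)/g'(x) = lim(x→0) (sin(x))/(1/sqrt(1 - x^2))
  = 0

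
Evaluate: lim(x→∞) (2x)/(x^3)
This is an ∞/∞ indeterminate form.

Apply L'Hôpital's rule: differentiate numerator and denominator separately.
  f(x) = 2·x   ⇒   f'(x) = 2
  g(x) = x^3   ⇒   g'(x) = 3·x^2
  lim(x→∞) f'(x)/g'(x) = lim(x→∞) (2)/(3·x^2)
  = 0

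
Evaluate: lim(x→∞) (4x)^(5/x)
This is an exponential indeterminate form.

For exponential indeterminate forms, take the natural log:
  Let L = lim(x→∞) (4x)^(5/x)
  Then ln(L) = lim(x→∞) [exponent × ln(base)]
  Evaluate using L'Hôpital or standard limits, then exponentiate.
  L = 1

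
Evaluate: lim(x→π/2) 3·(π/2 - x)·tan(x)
This is a 0·∞ indeterminate form.

Rewrite 0·∞ as a quotient (0/0 or ∞/∞ form), then apply L'Hôpital's rule:
  lim(x→π/2) 3·(π/2 - x)·tan(x) = 3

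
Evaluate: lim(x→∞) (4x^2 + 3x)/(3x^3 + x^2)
This is an ∞/∞ indeterminate form.

Apply L'Hôpital's rule: differentiate numerator and denominator separately.
  f(x) = 4·x^2 + 3·x   ⇒   f'(x) = 8·x + 3
  g(x) = 3·x^3 + x^2   ⇒   g'(x) = 9·x^2 + 2·x
  lim(x→∞) f'(x)/g'(x) = lim(x→∞) (8·x + 3)/(9·x^2 + 2·x)
  = 0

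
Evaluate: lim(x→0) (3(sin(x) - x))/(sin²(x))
This is a 0/0 indeterminate form.

Apply L'Hôpital's rule: differentiate numerator and denominator separately.
  f(x) = -3·x + 3·sin(x)   ⇒   f'(x) = 3·cos(x) - 3
  g(x) = sin(x)^2   ⇒   g'(x) = 2·sin(x)·cos(x)
  lim(x→0) f'(x)/g'(x) = lim(x→0) (3·cos(x) - 3)/(2·sin(x)·cos(x))
  = 0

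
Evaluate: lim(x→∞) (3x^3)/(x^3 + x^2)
This is an ∞/∞ indeterminate form.

Apply L'Hôpital's rule: differentiate numerator and denominator separately.
  f(x) = 3·x^3   ⇒   f'(x) = 9·x^2
  g(x) = x^3 + x^2   ⇒   g'(x) = 3·x^2 + 2·x
  lim(x→∞) f'(x)/g'(x) = lim(x→∞) (9·x^2)/(3·x^2 + 2·x)
  = 3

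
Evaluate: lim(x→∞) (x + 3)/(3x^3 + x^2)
This is an ∞/∞ indeterminate form.

Apply L'Hôpital's rule: differentiate numerator and denominator separately.
  f(x) = x + 3   ⇒   f'(x) = 1
  g(x) = 3·x^3 + x^2   ⇒   g'(x) = 9·x^2 + 2·x
  lim(x→∞) f'(x)/g'(x) = lim(x→∞) (1)/(9·x^2 + 2·x)
  = 0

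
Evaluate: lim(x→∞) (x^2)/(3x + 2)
This is an ∞/∞ indeterminate form.

Apply L'Hôpital's rule: differentiate numerator and denominator separately.
  f(x) = x^2   ⇒   f'(x) = 2·x
  g(x) = 3·x + 2   ⇒   g'(x) = 3
  lim(x→∞) f'(x)/g'(x) = lim(x→∞) (2·x)/(3)
  = ∞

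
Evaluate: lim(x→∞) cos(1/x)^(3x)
This is an exponential indeterminate form.

For exponential indeterminate forms, take the natural log:
  Let L = lim(x→∞) cos(1/x)^(3x)
  Then ln(L) = lim(x→∞) [exponent × ln(base)]
  Evaluate using L'Hôpital or standard limits, then exponentiate.
  L = 1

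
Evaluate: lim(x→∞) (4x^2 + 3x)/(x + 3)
This is an ∞/∞ indeterminate form.

Apply L'Hôpital's rule: differentiate numerator and denominator separately.
  f(x) = 4·x^2 + 3·x   ⇒   f'(x) = 8·x + 3
  g(x) = x + 3   ⇒   g'(x) = 1
  lim(x→∞) f'(x)/g'(x) = lim(x→∞) (8·x + 3)/(1)
  = ∞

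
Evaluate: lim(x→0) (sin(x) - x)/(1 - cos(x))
This is a 0/0 indeterminate form.

Apply L'Hôpital's rule: differentiate numerator and denominator separately.
  f(x) = -x + sin(x)   ⇒   f'(x) = cos(x) - 1
  g(x) = 1 - cos(x)   ⇒   g'(x) = sin(x)
  lim(x→0) f'(x)/g'(x) = lim(x→0) (cos(x) - 1)/(sin(x))
  = 0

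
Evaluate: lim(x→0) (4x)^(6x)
This is an exponential indeterminate form.

For exponential indeterminate forms, take the natural log:
  Let L = lim(x→0) (4x)^(6x)
  Then ln(L) = lim(x→0) [exponent × ln(base)]
  Evaluate using L'Hôpital or standard limits, then exponentiate.
  L = 1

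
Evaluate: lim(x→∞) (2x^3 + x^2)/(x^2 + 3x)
This is an ∞/∞ indeterminate form.

Apply L'Hôpital's rule: differentiate numerator and denominator separately.
  f(x) = 2·x^3 + x^2   ⇒   f'(x) = 6·x^2 + 2·x
  g(x) = x^2 + 3·x   ⇒   g'(x) = 2·x + 3
  lim(x→∞) f'(x)/g'(x) = lim(x→∞) (6·x^2 + 2·x)/(2·x + 3)
  = ∞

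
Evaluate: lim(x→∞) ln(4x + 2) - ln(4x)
This is an ∞-∞ indeterminate form.

Combine fractions or rationalize to convert ∞-∞ to 0/0 form:
  lim(x→∞) ln(4x + 2) - ln(4x) = 0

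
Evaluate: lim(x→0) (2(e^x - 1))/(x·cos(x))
This is a 0/0 indeterminate form.

Apply L'Hôpital's rule: differentiate numerator and denominator separately.
  f(x) = 2·e^(x) - 2   ⇒   f'(x) = 2·e^(x)
  g(x) = x·cos(x)   ⇒   g'(x) = -x·sin(x) + cos(x)
  lim(x→0) f'(x)/g'(x) = lim(x→0) (2·e^(x))/(-x·sin(x) + cos(x))
  = 2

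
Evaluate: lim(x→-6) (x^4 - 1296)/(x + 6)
This is a standard limit.

Factor or rationalize the expression:
  lim(x→-6) (x^4 - 1296)/(x + 6) = -864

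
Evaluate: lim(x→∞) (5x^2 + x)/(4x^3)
This is an ∞/∞ indeterminate form.

Apply L'Hôpital's rule: differentiate numerator and denominator separately.
  f(x) = 5·x^2 + x   ⇒   f'(x) = 10·x + 1
  g(x) = 4·x^3   ⇒   g'(x) = 12·x^2
  lim(x→∞) f'(x)/g'(x) = lim(x→∞) (10·x + 1)/(12·x^2)
  = 0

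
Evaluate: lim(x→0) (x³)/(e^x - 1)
This is a 0/0 indeterminate form.

Apply L'Hôpital's rule: differentiate numerator and denominator separately.
  f(x) = x^3   ⇒   f'(x) = 3·x^2
  g(x) = e^(x) - 1   ⇒   g'(x) = e^(x)
  lim(x→0) f'(x)/g'(x) = lim(x→0) (3·x^2)/(e^(x))
  = 0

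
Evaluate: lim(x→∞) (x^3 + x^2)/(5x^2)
This is an ∞/∞ indeterminate form.

Apply L'Hôpital's rule: differentiate numerator and denominator separately.
  f(x) = x^3 + x^2   ⇒   f'(x) = 3·x^2 + 2·x
  g(x) = 5·x^2   ⇒   g'(x) = 10·x
  lim(x→∞) f'(x)/g'(x) = lim(x→∞) (3·x^2 + 2·x)/(10·x)
  = ∞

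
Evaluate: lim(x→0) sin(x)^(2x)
This is an exponential indeterminate form.

For exponential indeterminate forms, take the natural log:
  Let L = lim(x→0) sin(x)^(2x)
  Then ln(L) = lim(x→0) [exponent × ln(base)]
  Evaluate using L'Hôpital or standard limits, then exponentiate.
  L = 1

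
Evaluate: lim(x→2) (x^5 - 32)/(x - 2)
This is a standard limit.

Factor or rationalize the expression:
  lim(x→2) (x^5 - 32)/(x - 2) = 80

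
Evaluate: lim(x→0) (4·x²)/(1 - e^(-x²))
This is a 0/0 indeterminate form.

Apply L'Hôpital's rule: differentiate numerator and denominator separately.
  f(x) = 4·x^2   ⇒   f'(x) = 8·x
  g(x) = 1 - e^(-x^2)   ⇒   g'(x) = 2·x·e^(-x^2)
  lim(x→0) f'(x)/g'(x) = lim(x→0) (8·x)/(2·x·e^(-x^2))
  = 4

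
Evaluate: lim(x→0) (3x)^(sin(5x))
This is an exponential indeterminate form.

For exponential indeterminate forms, take the natural log:
  Let L = lim(x→0) (3x)^(sin(5x))
  Then ln(L) = lim(x→0) [exponent × ln(base)]
  Evaluate using L'Hôpital or standard limits, then exponentiate.
  L = 1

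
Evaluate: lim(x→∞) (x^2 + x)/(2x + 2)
This is an ∞/∞ indeterminate form.

Apply L'Hôpital's rule: differentiate numerator and denominator separately.
  f(x) = x^2 + x   ⇒   f'(x) = 2·x + 1
  g(x) = 2·x + 2   ⇒   g'(x) = 2
  lim(x→∞) f'(x)/g'(x) = lim(x→∞) (2·x + 1)/(2)
  = ∞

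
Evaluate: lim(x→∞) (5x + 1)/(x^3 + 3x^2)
This is an ∞/∞ indeterminate form.

Apply L'Hôpital's rule: differentiate numerator and denominator separately.
  f(x) = 5·x + 1   ⇒   f'(x) = 5
  g(x) = x^3 + 3·x^2   ⇒   g'(x) = 3·x^2 + 6·x
  lim(x→∞) f'(x)/g'(x) = lim(x→∞) (5)/(3·x^2 + 6·x)
  = 0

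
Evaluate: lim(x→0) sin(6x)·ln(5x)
This is a 0·∞ indeterminate form.

Rewrite 0·∞ as a quotient (0/0 or ∞/∞ form), then apply L'Hôpital's rule:
  lim(x→0) sin(6x)·ln(5x) = 0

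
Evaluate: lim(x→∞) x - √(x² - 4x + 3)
This is an ∞-∞ indeterminate form.

Combine fractions or rationalize to convert ∞-∞ to 0/0 form:
  lim(x→∞) x - √(x² - 4x + 3) = 2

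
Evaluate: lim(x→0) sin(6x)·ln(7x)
This is a 0·∞ indeterminate form.

Rewrite 0·∞ as a quotient (0/0 or ∞/∞ form), then apply L'Hôpital's rule:
  lim(x→0) sin(6x)·ln(7x) = 0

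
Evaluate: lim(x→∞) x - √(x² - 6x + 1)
This is an ∞-∞ indeterminate form.

Combine fractions or rationalize to convert ∞-∞ to 0/0 form:
  lim(x→∞) x - √(x² - 6x + 1) = 3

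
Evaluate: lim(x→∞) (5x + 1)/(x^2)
This is an ∞/∞ indeterminate form.

Apply L'Hôpital's rule: differentiate numerator and denominator separately.
  f(x) = 5·x + 1   ⇒   f'(x) = 5
  g(x) = x^2   ⇒   g'(x) = 2·x
  lim(x→∞) f'(x)/g'(x) = lim(x→∞) (5)/(2·x)
  = 0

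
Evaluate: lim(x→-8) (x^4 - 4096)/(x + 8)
This is a standard limit.

Factor or rationalize the expression:
  lim(x→-8) (x^4 - 4096)/(x + 8) = -2048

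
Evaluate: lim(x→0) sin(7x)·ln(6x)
This is a 0·∞ indeterminate form.

Rewrite 0·∞ as a quotient (0/0 or ∞/∞ form), then apply L'Hôpital's rule:
  lim(x→0) sin(7x)·ln(6x) = 0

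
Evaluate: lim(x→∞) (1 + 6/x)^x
This is an exponential indeterminate form.

For exponential indeterminate forms, take the natural log:
  Let L = lim(x→∞) (1 + 6/x)^x
  Then ln(L) = lim(x→∞) [exponent × ln(base)]
  Evaluate using L'Hôpital or standard limits, then exponentiate.
  L = e^(6)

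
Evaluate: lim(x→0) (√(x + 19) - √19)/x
This is a standard limit.

Factor or rationalize the expression:
  lim(x→0) (√(x + 19) - √19)/x = sqrt(19)/38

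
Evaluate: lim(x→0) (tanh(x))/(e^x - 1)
This is a 0/0 indeterminate form.

Apply L'Hôpital's rule: differentiate numerator and denominator separately.
  f(x) = tanh(x)   ⇒   f'(x) = 1 - tanh(x)^2
  g(x) = e^(x) - 1   ⇒   g'(x) = e^(x)
  lim(x→0) f'(x)/g'(x) = lim(x→0) (1 - tanh(x)^2)/(e^(x))
  = 1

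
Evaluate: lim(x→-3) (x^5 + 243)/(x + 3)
This is a standard limit.

Factor or rationalize the expression:
  lim(x→-3) (x^5 + 243)/(x + 3) = 405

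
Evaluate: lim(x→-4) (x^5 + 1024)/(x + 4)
This is a standard limit.

Factor or rationalize the expression:
  lim(x→-4) (x^5 + 1024)/(x + 4) = 1280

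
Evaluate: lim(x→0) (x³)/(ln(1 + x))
This is a 0/0 indeterminate form.

Apply L'Hôpital's rule: differentiate numerator and denominator separately.
  f(x) = x^3   ⇒   f'(x) = 3·x^2
  g(x) = ln(x + 1)   ⇒   g'(x) = 1/(x + 1)
  lim(x→0) f'(x)/g'(x) = lim(x→0) (3·x^2)/(1/(x + 1))
  = 0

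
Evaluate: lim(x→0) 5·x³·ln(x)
This is a 0·∞ indeterminate form.

Rewrite 0·∞ as a quotient (0/0 or ∞/∞ form), then apply L'Hôpital's rule:
  lim(x→0) 5·x³·ln(x) = 0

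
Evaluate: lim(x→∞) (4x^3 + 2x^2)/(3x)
This is an ∞/∞ indeterminate form.

Apply L'Hôpital's rule: differentiate numerator and denominator separately.
  f(x) = 4·x^3 + 2·x^2   ⇒   f'(x) = 12·x^2 + 4·x
  g(x) = 3·x   ⇒   g'(x) = 3
  lim(x→∞) f'(x)/g'(x) = lim(x→∞) (12·x^2 + 4·x)/(3)
  = ∞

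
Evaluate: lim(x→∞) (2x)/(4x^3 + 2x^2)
This is an ∞/∞ indeterminate form.

Apply L'Hôpital's rule: differentiate numerator and denominator separately.
  f(x) = 2·x   ⇒   f'(x) = 2
  g(x) = 4·x^3 + 2·x^2   ⇒   g'(x) = 12·x^2 + 4·x
  lim(x→∞) f'(x)/g'(x) = lim(x→∞) (2)/(12·x^2 + 4·x)
  = 0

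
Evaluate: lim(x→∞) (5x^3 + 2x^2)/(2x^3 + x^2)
This is an ∞/∞ indeterminate form.

Apply L'Hôpital's rule: differentiate numerator and denominator separately.
  f(x) = 5·x^3 + 2·x^2   ⇒   f'(x) = 15·x^2 + 4·x
  g(x) = 2·x^3 + x^2   ⇒   g'(x) = 6·x^2 + 2·x
  lim(x→∞) f'(x)/g'(x) = lim(x→∞) (15·x^2 + 4·x)/(6·x^2 + 2·x)
  = 5/2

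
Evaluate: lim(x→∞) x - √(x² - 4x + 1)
This is an ∞-∞ indeterminate form.

Combine fractions or rationalize to convert ∞-∞ to 0/0 form:
  lim(x→∞) x - √(x² - 4x + 1) = 2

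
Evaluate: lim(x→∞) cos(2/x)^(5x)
This is an exponential indeterminate form.

For exponential indeterminate forms, take the natural log:
  Let L = lim(x→∞) cos(2/x)^(5x)
  Then ln(L) = lim(x→∞) [exponent × ln(base)]
  Evaluate using L'Hôpital or standard limits, then exponentiate.
  L = 1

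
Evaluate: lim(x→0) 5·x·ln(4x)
This is a 0·∞ indeterminate form.

Rewrite 0·∞ as a quotient (0/0 or ∞/∞ form), then apply L'Hôpital's rule:
  lim(x→0) 5·x·ln(4x) = 0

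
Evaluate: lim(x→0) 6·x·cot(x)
This is a 0·∞ indeterminate form.

Rewrite 0·∞ as a quotient (0/0 or ∞/∞ form), then apply L'Hôpital's rule:
  lim(x→0) 6·x·cot(x) = 6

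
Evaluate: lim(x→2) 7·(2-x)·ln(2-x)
This is a 0·∞ indeterminate form.

Rewrite 0·∞ as a quotient (0/0 or ∞/∞ form), then apply L'Hôpital's rule:
  lim(x→2) 7·(2-x)·ln(2-x) = 0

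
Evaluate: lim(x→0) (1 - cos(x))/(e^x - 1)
This is a 0/0 indeterminate form.

Apply L'Hôpital's rule: differentiate numerator and denominator separately.
  f(x) = 1 - cos(x)   ⇒   f'(x) = sin(x)
  g(x) = e^(x) - 1   ⇒   g'(x) = e^(x)
  lim(x→0) f'(x)/g'(x) = lim(x→0) (sin(x))/(e^(x))
  = 0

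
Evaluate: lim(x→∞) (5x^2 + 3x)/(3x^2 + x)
This is an ∞/∞ indeterminate form.

Apply L'Hôpital's rule: differentiate numerator and denominator separately.
  f(x) = 5·x^2 + 3·x   ⇒   f'(x) = 10·x + 3
  g(x) = 3·x^2 + x   ⇒   g'(x) = 6·x + 1
  lim(x→∞) f'(x)/g'(x) = lim(x→∞) (10·x + 3)/(6·x + 1)
  = 5/3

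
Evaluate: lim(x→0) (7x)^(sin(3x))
This is an exponential indeterminate form.

For exponential indeterminate forms, take the natural log:
  Let L = lim(x→0) (7x)^(sin(3x))
  Then ln(L) = lim(x→0) [exponent × ln(base)]
  Evaluate using L'Hôpital or standard limits, then exponentiate.
  L = 1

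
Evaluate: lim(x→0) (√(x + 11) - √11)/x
This is a standard limit.

Factor or rationalize the expression:
  lim(x→0) (√(x + 11) - √11)/x = sqrt(11)/22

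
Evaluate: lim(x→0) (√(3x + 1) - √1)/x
This is a standard limit.

Factor or rationalize the expression:
  lim(x→0) (√(3x + 1) - √1)/x = 3/2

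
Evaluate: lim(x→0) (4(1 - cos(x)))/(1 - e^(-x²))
This is a 0/0 indeterminate form.

Apply L'Hôpital's rule: differentiate numerator and denominator separately.
  f(x) = 4 - 4·cos(x)   ⇒   f'(x) = 4·sin(x)
  g(x) = 1 - e^(-x^2)   ⇒   g'(x) = 2·x·e^(-x^2)
  lim(x→0) f'(x)/g'(x) = lim(x→0) (4·sin(x))/(2·x·e^(-x^2))
  = 2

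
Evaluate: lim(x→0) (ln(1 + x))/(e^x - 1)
This is a 0/0 indeterminate form.

Apply L'Hôpital's rule: differentiate numerator and denominator separately.
  f(x) = ln(x + 1)   ⇒   f'(x) = 1/(x + 1)
  g(x) = e^(x) - 1   ⇒   g'(x) = e^(x)
  lim(x→0) f'(x)/g'(x) = lim(x→0) (1/(x + 1))/(e^(x))
  = 1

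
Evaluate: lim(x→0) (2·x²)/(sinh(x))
This is a 0/0 indeterminate form.

Apply L'Hôpital's rule: differentiate numerator and denominator separately.
  f(x) = 2·x^2   ⇒   f'(x) = 4·x
  g(x) = sinh(x)   ⇒   g'(x) = cosh(x)
  lim(x→0) f'(x)/g'(x) = lim(x→0) (4·x)/(cosh(x))
  = 0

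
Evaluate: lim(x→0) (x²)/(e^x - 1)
This is a 0/0 indeterminate form.

Apply L'Hôpital's rule: differentiate numerator and denominator separately.
  f(x) = x^2   ⇒   f'(x) = 2·x
  g(x) = e^(x) - 1   ⇒   g'(x) = e^(x)
  lim(x→0) f'(x)/g'(x) = lim(x→0) (2·x)/(e^(x))
  = 0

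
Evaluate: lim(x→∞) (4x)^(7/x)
This is an exponential indeterminate form.

For exponential indeterminate forms, take the natural log:
  Let L = lim(x→∞) (4x)^(7/x)
  Then ln(L) = lim(x→∞) [exponent × ln(base)]
  Evaluate using L'Hôpital or standard limits, then exponentiate.
  L = 1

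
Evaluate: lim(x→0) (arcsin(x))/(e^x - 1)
This is a 0/0 indeterminate form.

Apply L'Hôpital's rule: differentiate numerator and denominator separately.
  f(x) = asin(x)   ⇒   f'(x) = 1/sqrt(1 - x^2)
  g(x) = e^(x) - 1   ⇒   g'(x) = e^(x)
  lim(x→0) f'(x)/g'(x) = lim(x→0) (1/sqrt(1 - x^2))/(e^(x))
  = 1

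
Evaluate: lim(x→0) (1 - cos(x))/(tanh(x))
This is a 0/0 indeterminate form.

Apply L'Hôpital's rule: differentiate numerator and denominator separately.
  f(x) = 1 - cos(x)   ⇒   f'(x) = sin(x)
  g(x) = tanh(x)   ⇒   g'(x) = 1 - tanh(x)^2
  lim(x→0) f'(x)/g'(x) = lim(x→0) (sin(x))/(1 - tanh(x)^2)
  = 0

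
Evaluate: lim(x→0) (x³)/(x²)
This is a 0/0 indeterminate form.

Apply L'Hôpital's rule: differentiate numerator and denominator separately.
  f(x) = x^3   ⇒   f'(x) = 3·x^2
  g(x) = x^2   ⇒   g'(x) = 2·x
  lim(x→0) f'(x)/g'(x) = lim(x→0) (3·x^2)/(2·x)
  = 0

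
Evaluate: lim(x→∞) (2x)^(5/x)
This is an exponential indeterminate form.

For exponential indeterminate forms, take the natural log:
  Let L = lim(x→∞) (2x)^(5/x)
  Then ln(L) = lim(x→∞) [exponent × ln(base)]
  Evaluate using L'Hôpital or standard limits, then exponentiate.
  L = 1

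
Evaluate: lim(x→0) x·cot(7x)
This is a 0·∞ indeterminate form.

Rewrite 0·∞ as a quotient (0/0 or ∞/∞ form), then apply L'Hôpital's rule:
  lim(x→0) x·cot(7x) = 1/7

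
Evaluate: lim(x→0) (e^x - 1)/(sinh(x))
This is a 0/0 indeterminate form.

Apply L'Hôpital's rule: differentiate numerator and denominator separately.
  f(x) = e^(x) - 1   ⇒   f'(x) = e^(x)
  g(x) = sinh(x)   ⇒   g'(x) = cosh(x)
  lim(x→0) f'(x)/g'(x) = lim(x→0) (e^(x))/(cosh(x))
  = 1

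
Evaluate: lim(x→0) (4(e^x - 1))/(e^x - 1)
This is a 0/0 indeterminate form.

Apply L'Hôpital's rule: differentiate numerator and denominator separately.
  f(x) = 4·e^(x) - 4   ⇒   f'(x) = 4·e^(x)
  g(x) = e^(x) - 1   ⇒   g'(x) = e^(x)
  lim(x→0) f'(x)/g'(x) = lim(x→0) (4·e^(x))/(e^(x))
  = 4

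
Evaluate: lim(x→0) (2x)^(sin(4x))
This is an exponential indeterminate form.

For exponential indeterminate forms, take the natural log:
  Let L = lim(x→0) (2x)^(sin(4x))
  Then ln(L) = lim(x→0) [exponent × ln(base)]
  Evaluate using L'Hôpital or standard limits, then exponentiate.
  L = 1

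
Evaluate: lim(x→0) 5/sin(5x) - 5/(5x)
This is an ∞-∞ indeterminate form.

Combine fractions or rationalize to convert ∞-∞ to 0/0 form:
  lim(x→0) 5/sin(5x) - 5/(5x) = 0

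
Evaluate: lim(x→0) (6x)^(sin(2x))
This is an exponential indeterminate form.

For exponential indeterminate forms, take the natural log:
  Let L = lim(x→0) (6x)^(sin(2x))
  Then ln(L) = lim(x→0) [exponent × ln(base)]
  Evaluate using L'Hôpital or standard limits, then exponentiate.
  L = 1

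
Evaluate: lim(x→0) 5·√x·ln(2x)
This is a 0·∞ indeterminate form.

Rewrite 0·∞ as a quotient (0/0 or ∞/∞ form), then apply L'Hôpital's rule:
  lim(x→0) 5·√x·ln(2x) = 0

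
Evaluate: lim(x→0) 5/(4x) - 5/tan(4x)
This is an ∞-∞ indeterminate form.

Combine fractions or rationalize to convert ∞-∞ to 0/0 form:
  lim(x→0) 5/(4x) - 5/tan(4x) = 0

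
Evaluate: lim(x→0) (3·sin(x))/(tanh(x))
This is a 0/0 indeterminate form.

Apply L'Hôpital's rule: differentiate numerator and denominator separately.
  f(x) = 3·sin(x)   ⇒   f'(x) = 3·cos(x)
  g(x) = tanh(x)   ⇒   g'(x) = 1 - tanh(x)^2
  lim(x→0) f'(x)/g'(x) = lim(x→0) (3·cos(x))/(1 - tanh(x)^2)
  = 3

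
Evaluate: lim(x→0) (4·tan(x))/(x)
This is a 0/0 indeterminate form.

Apply L'Hôpital's rule: differentiate numerator and denominator separately.
  f(x) = 4·tan(x)   ⇒   f'(x) = 4·tan(x)^2 + 4
  g(x) = x   ⇒   g'(x) = 1
  lim(x→0) f'(x)/g'(x) = lim(x→0) (4·tan(x)^2 + 4)/(1)
  = 4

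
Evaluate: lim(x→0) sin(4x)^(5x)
This is an exponential indeterminate form.

For exponential indeterminate forms, take the natural log:
  Let L = lim(x→0) sin(4x)^(5x)
  Then ln(L) = lim(x→0) [exponent × ln(base)]
  Evaluate using L'Hôpital or standard limits, then exponentiate.
  L = 1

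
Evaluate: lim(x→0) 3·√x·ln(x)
This is a 0·∞ indeterminate form.

Rewrite 0·∞ as a quotient (0/0 or ∞/∞ form), then apply L'Hôpital's rule:
  lim(x→0) 3·√x·ln(x) = 0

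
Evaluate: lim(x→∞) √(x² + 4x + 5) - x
This is an ∞-∞ indeterminate form.

Combine fractions or rationalize to convert ∞-∞ to 0/0 form:
  lim(x→∞) √(x² + 4x + 5) - x = 2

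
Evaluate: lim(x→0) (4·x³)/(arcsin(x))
This is a 0/0 indeterminate form.

Apply L'Hôpital's rule: differentiate numerator and denominator separately.
  f(x) = 4·x^3   ⇒   f'(x) = 12·x^2
  g(x) = asin(x)   ⇒   g'(x) = 1/sqrt(1 - x^2)
  lim(x→0) f'(x)/g'(x) = lim(x→0) (12·x^2)/(1/sqrt(1 - x^2))
  = 0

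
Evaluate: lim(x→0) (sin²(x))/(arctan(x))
This is a 0/0 indeterminate form.

Apply L'Hôpital's rule: differentiate numerator and denominator separately.
  f(x) = sin(x)^2   ⇒   f'(x) = 2·sin(x)·cos(x)
  g(x) = atan(x)   ⇒   g'(x) = 1/(x^2 + 1)
  lim(x→0) f'(x)/g'(x) = lim(x→0) (2·sin(x)·cos(x))/(1/(x^2 + 1))
  = 0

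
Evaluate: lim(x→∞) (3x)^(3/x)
This is an exponential indeterminate form.

For exponential indeterminate forms, take the natural log:
  Let L = lim(x→∞) (3x)^(3/x)
  Then ln(L) = lim(x→∞) [exponent × ln(base)]
  Evaluate using L'Hôpital or standard limits, then exponentiate.
  L = 1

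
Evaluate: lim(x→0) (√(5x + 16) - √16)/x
This is a standard limit.

Factor or rationalize the expression:
  lim(x→0) (√(5x + 16) - √16)/x = 5/8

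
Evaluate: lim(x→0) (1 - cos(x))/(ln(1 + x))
This is a 0/0 indeterminate form.

Apply L'Hôpital's rule: differentiate numerator and denominator separately.
  f(x) = 1 - cos(x)   ⇒   f'(x) = sin(x)
  g(x) = ln(x + 1)   ⇒   g'(x) = 1/(x + 1)
  lim(x→0) f'(x)/g'(x) = lim(x→0) (sin(x))/(1/(x + 1))
  = 0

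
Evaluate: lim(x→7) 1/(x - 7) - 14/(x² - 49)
This is an ∞-∞ indeterminate form.

Combine fractions or rationalize to convert ∞-∞ to 0/0 form:
  lim(x→7) 1/(x - 7) - 14/(x² - 49) = 1/14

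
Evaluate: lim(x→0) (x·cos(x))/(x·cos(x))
This is a 0/0 indeterminate form.

Apply L'Hôpital's rule: differentiate numerator and denominator separately.
  f(x) = x·cos(x)   ⇒   f'(x) = -x·sin(x) + cos(x)
  g(x) = x·cos(x)   ⇒   g'(x) = -x·sin(x) + cos(x)
  lim(x→0) f'(x)/g'(x) = lim(x→0) (-x·sin(x) + cos(x))/(-x·sin(x) + cos(x))
  = 1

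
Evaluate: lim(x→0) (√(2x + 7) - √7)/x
This is a standard limit.

Factor or rationalize the expression:
  lim(x→0) (√(2x + 7) - √7)/x = sqrt(7)/7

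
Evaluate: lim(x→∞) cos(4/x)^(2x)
This is an exponential indeterminate form.

For exponential indeterminate forms, take the natural log:
  Let L = lim(x→∞) cos(4/x)^(2x)
  Then ln(L) = lim(x→∞) [exponent × ln(base)]
  Evaluate using L'Hôpital or standard limits, then exponentiate.
  L = 1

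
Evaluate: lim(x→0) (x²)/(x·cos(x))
This is a 0/0 indeterminate form.

Apply L'Hôpital's rule: differentiate numerator and denominator separately.
  f(x) = x^2   ⇒   f'(x) = 2·x
  g(x) = x·cos(x)   ⇒   g'(x) = -x·sin(x) + cos(x)
  lim(x→0) f'(x)/g'(x) = lim(x→0) (2·x)/(-x·sin(x) + cos(x))
  = 0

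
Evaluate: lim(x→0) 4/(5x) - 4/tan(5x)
This is an ∞-∞ indeterminate form.

Combine fractions or rationalize to convert ∞-∞ to 0/0 form:
  lim(x→0) 4/(5x) - 4/tan(5x) = 0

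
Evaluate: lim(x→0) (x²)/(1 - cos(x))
This is a 0/0 indeterminate form.

Apply L'Hôpital's rule: differentiate numerator and denominator separately.
  f(x) = x^2   ⇒   f'(x) = 2·x
  g(x) = 1 - cos(x)   ⇒   g'(x) = sin(x)
  lim(x→0) f'(x)/g'(x) = lim(x→0) (2·x)/(sin(x))
  = 2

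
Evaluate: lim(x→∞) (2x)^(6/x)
This is an exponential indeterminate form.

For exponential indeterminate forms, take the natural log:
  Let L = lim(x→∞) (2x)^(6/x)
  Then ln(L) = lim(x→∞) [exponent × ln(base)]
  Evaluate using L'Hôpital or standard limits, then exponentiate.
  L = 1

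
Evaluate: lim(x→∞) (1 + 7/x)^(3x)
This is an exponential indeterminate form.

For exponential indeterminate forms, take the natural log:
  Let L = lim(x→∞) (1 + 7/x)^(3x)
  Then ln(L) = lim(x→∞) [exponent × ln(base)]
  Evaluate using L'Hôpital or standard limits, then exponentiate.
  L = e^(21)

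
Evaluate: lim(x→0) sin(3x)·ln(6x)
This is a 0·∞ indeterminate form.

Rewrite 0·∞ as a quotient (0/0 or ∞/∞ form), then apply L'Hôpital's rule:
  lim(x→0) sin(3x)·ln(6x) = 0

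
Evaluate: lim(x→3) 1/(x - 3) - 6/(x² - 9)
This is an ∞-∞ indeterminate form.

Combine fractions or rationalize to convert ∞-∞ to 0/0 form:
  lim(x→3) 1/(x - 3) - 6/(x² - 9) = 1/6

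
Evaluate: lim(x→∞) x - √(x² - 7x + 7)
This is an ∞-∞ indeterminate form.

Combine fractions or rationalize to convert ∞-∞ to 0/0 form:
  lim(x→∞) x - √(x² - 7x + 7) = 7/2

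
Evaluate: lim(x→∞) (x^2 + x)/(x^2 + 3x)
This is an ∞/∞ indeterminate form.

Apply L'Hôpital's rule: differentiate numerator and denominator separately.
  f(x) = x^2 + x   ⇒   f'(x) = 2·x + 1
  g(x) = x^2 + 3·x   ⇒   g'(x) = 2·x + 3
  lim(x→∞) f'(x)/g'(x) = lim(x→∞) (2·x + 1)/(2·x + 3)
  = 1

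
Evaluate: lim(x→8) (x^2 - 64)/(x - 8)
This is a standard limit.

Factor or rationalize the expression:
  lim(x→8) (x^2 - 64)/(x - 8) = 16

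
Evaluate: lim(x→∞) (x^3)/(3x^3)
This is an ∞/∞ indeterminate form.

Apply L'Hôpital's rule: differentiate numerator and denominator separately.
  f(x) = x^3   ⇒   f'(x) = 3·x^2
  g(x) = 3·x^3   ⇒   g'(x) = 9·x^2
  lim(x→∞) f'(x)/g'(x) = lim(x→∞) (3·x^2)/(9·x^2)
  = 1/3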